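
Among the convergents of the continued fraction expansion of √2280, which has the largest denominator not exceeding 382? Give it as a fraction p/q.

√2280 = [47; 1, 2, 1, 94, …] (period length 4).
Convergents:
  p_0/q_0 = 47/1
  p_1/q_1 = 48/1
  p_2/q_2 = 143/3
  p_3/q_3 = 191/4
  p_4/q_4 = 18097/379
  p_5/q_5 = 18288/383
q_4 = 379 ≤ 382 < 383 = q_5, so the answer is 18097/379.

18097/379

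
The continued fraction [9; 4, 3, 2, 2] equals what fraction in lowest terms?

674/73

Using pₖ = aₖpₖ₋₁ + pₖ₋₂ and qₖ = aₖqₖ₋₁ + qₖ₋₂:
  k=0: a=9, p=9, q=1
  k=1: a=4, p=37, q=4
  k=2: a=3, p=120, q=13
  k=3: a=2, p=277, q=30
  k=4: a=2, p=674, q=73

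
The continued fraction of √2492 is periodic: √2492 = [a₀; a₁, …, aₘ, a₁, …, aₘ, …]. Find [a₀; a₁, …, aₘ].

a₀ = ⌊√2492⌋ = 49.
With m₀=0, d₀=1 and mₖ₊₁ = dₖaₖ − mₖ, dₖ₊₁ = (n − mₖ₊₁²)/dₖ, aₖ₊₁ = ⌊(a₀+mₖ₊₁)/dₖ₊₁⌋:
  k=1: m=49, d=91, a=1
  k=2: m=42, d=8, a=11
  k=3: m=46, d=47, a=2
  k=4: m=48, d=4, a=24
  k=5: m=48, d=47, a=2
  k=6: m=46, d=8, a=11
  k=7: m=42, d=91, a=1
  k=8: m=49, d=1, a=98
d=1 and a=2a₀=98 at k=8, so the next step gives (m, d) = (49, 91) again — its k=1 value — and the period has length 8.

[49; 1, 11, 2, 24, 2, 11, 1, 98]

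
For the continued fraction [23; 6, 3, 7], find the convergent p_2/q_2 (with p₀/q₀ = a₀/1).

440/19

Using pₖ = aₖpₖ₋₁ + pₖ₋₂, qₖ = aₖqₖ₋₁ + qₖ₋₂ (with p₋₁=1, p₋₂=0, q₋₁=0, q₋₂=1):
  k=0: a=23, p=23, q=1
  k=1: a=6, p=139, q=6
  k=2: a=3, p=440, q=19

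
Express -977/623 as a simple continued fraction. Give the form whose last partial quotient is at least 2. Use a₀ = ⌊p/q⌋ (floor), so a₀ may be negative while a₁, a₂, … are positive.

[-2; 2, 3, 6, 14]

-977 = -2×623 + 269
623 = 2×269 + 85
269 = 3×85 + 14
85 = 6×14 + 1
14 = 14×1 + 0  (stop)
So -977/623 = [-2; 2, 3, 6, 14].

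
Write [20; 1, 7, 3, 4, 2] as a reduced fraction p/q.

Using pₖ = aₖpₖ₋₁ + pₖ₋₂ and qₖ = aₖqₖ₋₁ + qₖ₋₂:
  k=0: a=20, p=20, q=1
  k=1: a=1, p=21, q=1
  k=2: a=7, p=167, q=8
  k=3: a=3, p=522, q=25
  k=4: a=4, p=2255, q=108
  k=5: a=2, p=5032, q=241

5032/241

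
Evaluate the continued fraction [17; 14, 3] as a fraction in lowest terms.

734/43

Using pₖ = aₖpₖ₋₁ + pₖ₋₂ and qₖ = aₖqₖ₋₁ + qₖ₋₂:
  k=0: a=17, p=17, q=1
  k=1: a=14, p=239, q=14
  k=2: a=3, p=734, q=43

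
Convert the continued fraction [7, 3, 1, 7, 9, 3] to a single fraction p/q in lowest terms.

6387/880

Fold from the inside: start with 3/1.
  9 + 1/3 = 28/3
  7 + 3/28 = 199/28
  1 + 28/199 = 227/199
  3 + 199/227 = 880/227
  7 + 227/880 = 6387/880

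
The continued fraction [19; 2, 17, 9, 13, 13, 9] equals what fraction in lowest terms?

9611587/493261

Using pₖ = aₖpₖ₋₁ + pₖ₋₂ and qₖ = aₖqₖ₋₁ + qₖ₋₂:
  k=0: a=19, p=19, q=1
  k=1: a=2, p=39, q=2
  k=2: a=17, p=682, q=35
  k=3: a=9, p=6177, q=317
  k=4: a=13, p=80983, q=4156
  k=5: a=13, p=1058956, q=54345
  k=6: a=9, p=9611587, q=493261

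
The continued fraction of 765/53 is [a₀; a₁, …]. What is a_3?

765 = 14·53 + 23   →  a_0 = 14
53 = 2·23 + 7   →  a_1 = 2
23 = 3·7 + 2   →  a_2 = 3
7 = 3·2 + 1   →  a_3 = 3

3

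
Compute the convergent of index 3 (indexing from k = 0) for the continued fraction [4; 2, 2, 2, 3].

53/12

Using pₖ = aₖpₖ₋₁ + pₖ₋₂, qₖ = aₖqₖ₋₁ + qₖ₋₂ (with p₋₁=1, p₋₂=0, q₋₁=0, q₋₂=1):
  k=0: a=4, p=4, q=1
  k=1: a=2, p=9, q=2
  k=2: a=2, p=22, q=5
  k=3: a=2, p=53, q=12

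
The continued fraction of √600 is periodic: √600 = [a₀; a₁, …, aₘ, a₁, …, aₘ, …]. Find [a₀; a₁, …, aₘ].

[24; 2, 48]

a₀ = ⌊√600⌋ = 24.
With m₀=0, d₀=1 and mₖ₊₁ = dₖaₖ − mₖ, dₖ₊₁ = (n − mₖ₊₁²)/dₖ, aₖ₊₁ = ⌊(a₀+mₖ₊₁)/dₖ₊₁⌋:
  k=1: m=24, d=24, a=2
  k=2: m=24, d=1, a=48
d=1 and a=2a₀=48 at k=2, so the next step gives (m, d) = (24, 24) again — its k=1 value — and the period has length 2.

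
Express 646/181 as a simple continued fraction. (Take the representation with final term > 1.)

646 = 3*181 + 103
181 = 1*103 + 78
103 = 1*78 + 25
78 = 3*25 + 3
25 = 8*3 + 1
3 = 3*1 + 0  (stop)
So 646/181 = [3; 1, 1, 3, 8, 3].

[3; 1, 1, 3, 8, 3]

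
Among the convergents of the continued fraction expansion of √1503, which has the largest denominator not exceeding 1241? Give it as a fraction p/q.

√1503 = [38; 1, 3, 3, 8, 3, 3, 1, 76, …] (period length 8).
Convergents:
  p_0/q_0 = 38/1
  p_1/q_1 = 39/1
  p_2/q_2 = 155/4
  p_3/q_3 = 504/13
  p_4/q_4 = 4187/108
  p_5/q_5 = 13065/337
  p_6/q_6 = 43382/1119
  p_7/q_7 = 56447/1456
q_6 = 1119 ≤ 1241 < 1456 = q_7, so the answer is 43382/1119.

43382/1119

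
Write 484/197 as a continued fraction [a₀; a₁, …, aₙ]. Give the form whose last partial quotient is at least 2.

[2; 2, 5, 3, 2, 2]

484 = 2·197 + 90
197 = 2·90 + 17
90 = 5·17 + 5
17 = 3·5 + 2
5 = 2·2 + 1
2 = 2·1 + 0  (stop)
So 484/197 = [2; 2, 5, 3, 2, 2].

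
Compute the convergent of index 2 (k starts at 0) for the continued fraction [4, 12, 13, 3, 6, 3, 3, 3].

641/157

Using pₖ = aₖpₖ₋₁ + pₖ₋₂, qₖ = aₖqₖ₋₁ + qₖ₋₂ (with p₋₁=1, p₋₂=0, q₋₁=0, q₋₂=1):
  k=0: a=4, p=4, q=1
  k=1: a=12, p=49, q=12
  k=2: a=13, p=641, q=157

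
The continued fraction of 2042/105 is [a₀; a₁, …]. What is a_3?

3

2042 = 19·105 + 47   →  a_0 = 19
105 = 2·47 + 11   →  a_1 = 2
47 = 4·11 + 3   →  a_2 = 4
11 = 3·3 + 2   →  a_3 = 3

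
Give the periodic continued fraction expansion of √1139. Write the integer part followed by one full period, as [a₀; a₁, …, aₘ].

[33; 1, 2, 1, 66]

a₀ = ⌊√1139⌋ = 33.
With m₀=0, d₀=1 and mₖ₊₁ = dₖaₖ − mₖ, dₖ₊₁ = (n − mₖ₊₁²)/dₖ, aₖ₊₁ = ⌊(a₀+mₖ₊₁)/dₖ₊₁⌋:
  k=1: m=33, d=50, a=1
  k=2: m=17, d=17, a=2
  k=3: m=17, d=50, a=1
  k=4: m=33, d=1, a=66
d=1 and a=2a₀=66 at k=4, so the next step gives (m, d) = (33, 50) again — its k=1 value — and the period has length 4.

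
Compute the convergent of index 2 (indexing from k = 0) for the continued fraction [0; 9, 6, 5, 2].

Using pₖ = aₖpₖ₋₁ + pₖ₋₂, qₖ = aₖqₖ₋₁ + qₖ₋₂ (with p₋₁=1, p₋₂=0, q₋₁=0, q₋₂=1):
  k=0: a=0, p=0, q=1
  k=1: a=9, p=1, q=9
  k=2: a=6, p=6, q=55

6/55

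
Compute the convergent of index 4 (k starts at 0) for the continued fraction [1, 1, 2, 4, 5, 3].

115/68

Using pₖ = aₖpₖ₋₁ + pₖ₋₂, qₖ = aₖqₖ₋₁ + qₖ₋₂ (with p₋₁=1, p₋₂=0, q₋₁=0, q₋₂=1):
  k=0: a=1, p=1, q=1
  k=1: a=1, p=2, q=1
  k=2: a=2, p=5, q=3
  k=3: a=4, p=22, q=13
  k=4: a=5, p=115, q=68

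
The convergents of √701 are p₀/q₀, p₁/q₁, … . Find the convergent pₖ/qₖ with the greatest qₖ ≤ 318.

5613/212

√701 = [26; 2, 10, 10, 2, 52, …] (period length 5).
Convergents:
  p_0/q_0 = 26/1
  p_1/q_1 = 53/2
  p_2/q_2 = 556/21
  p_3/q_3 = 5613/212
  p_4/q_4 = 11782/445
q_3 = 212 ≤ 318 < 445 = q_4, so the answer is 5613/212.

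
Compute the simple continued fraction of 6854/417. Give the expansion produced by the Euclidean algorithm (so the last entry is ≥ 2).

6854 = 16·417 + 182
417 = 2·182 + 53
182 = 3·53 + 23
53 = 2·23 + 7
23 = 3·7 + 2
7 = 3·2 + 1
2 = 2·1 + 0  (stop)
So 6854/417 = [16; 2, 3, 2, 3, 3, 2].

[16; 2, 3, 2, 3, 3, 2]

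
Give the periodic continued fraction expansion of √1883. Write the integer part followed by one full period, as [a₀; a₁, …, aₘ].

[43; 2, 1, 1, 5, 1, 1, 2, 86]

a₀ = ⌊√1883⌋ = 43.
With m₀=0, d₀=1 and mₖ₊₁ = dₖaₖ − mₖ, dₖ₊₁ = (n − mₖ₊₁²)/dₖ, aₖ₊₁ = ⌊(a₀+mₖ₊₁)/dₖ₊₁⌋:
  k=1: m=43, d=34, a=2
  k=2: m=25, d=37, a=1
  k=3: m=12, d=47, a=1
  k=4: m=35, d=14, a=5
  k=5: m=35, d=47, a=1
  k=6: m=12, d=37, a=1
  k=7: m=25, d=34, a=2
  k=8: m=43, d=1, a=86
d=1 and a=2a₀=86 at k=8, so the next step gives (m, d) = (43, 34) again — its k=1 value — and the period has length 8.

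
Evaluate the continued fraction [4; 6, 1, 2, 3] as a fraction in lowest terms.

278/67

Fold from the inside: start with 3/1.
  2 + 1/3 = 7/3
  1 + 3/7 = 10/7
  6 + 7/10 = 67/10
  4 + 10/67 = 278/67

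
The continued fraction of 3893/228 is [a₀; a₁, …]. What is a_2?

2

3893 = 17·228 + 17   →  a_0 = 17
228 = 13·17 + 7   →  a_1 = 13
17 = 2·7 + 3   →  a_2 = 2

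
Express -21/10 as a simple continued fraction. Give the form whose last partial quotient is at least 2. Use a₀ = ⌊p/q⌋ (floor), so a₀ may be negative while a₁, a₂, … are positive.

-21 = -3*10 + 9
10 = 1*9 + 1
9 = 9*1 + 0  (stop)
So -21/10 = [-3; 1, 9].

[-3; 1, 9]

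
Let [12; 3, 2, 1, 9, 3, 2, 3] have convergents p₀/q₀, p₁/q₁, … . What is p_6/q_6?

8597/699

Using pₖ = aₖpₖ₋₁ + pₖ₋₂, qₖ = aₖqₖ₋₁ + qₖ₋₂ (with p₋₁=1, p₋₂=0, q₋₁=0, q₋₂=1):
  k=0: a=12, p=12, q=1
  k=1: a=3, p=37, q=3
  k=2: a=2, p=86, q=7
  k=3: a=1, p=123, q=10
  k=4: a=9, p=1193, q=97
  k=5: a=3, p=3702, q=301
  k=6: a=2, p=8597, q=699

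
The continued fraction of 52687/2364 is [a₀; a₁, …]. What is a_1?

3

52687 = 22·2364 + 679   →  a_0 = 22
2364 = 3·679 + 327   →  a_1 = 3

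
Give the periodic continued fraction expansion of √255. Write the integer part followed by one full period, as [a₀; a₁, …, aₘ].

a₀ = ⌊√255⌋ = 15.
With m₀=0, d₀=1 and mₖ₊₁ = dₖaₖ − mₖ, dₖ₊₁ = (n − mₖ₊₁²)/dₖ, aₖ₊₁ = ⌊(a₀+mₖ₊₁)/dₖ₊₁⌋:
  k=1: m=15, d=30, a=1
  k=2: m=15, d=1, a=30
d=1 and a=2a₀=30 at k=2, so the next step gives (m, d) = (15, 30) again — its k=1 value — and the period has length 2.

[15; 1, 30]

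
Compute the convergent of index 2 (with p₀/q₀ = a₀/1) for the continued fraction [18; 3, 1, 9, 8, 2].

Using pₖ = aₖpₖ₋₁ + pₖ₋₂, qₖ = aₖqₖ₋₁ + qₖ₋₂ (with p₋₁=1, p₋₂=0, q₋₁=0, q₋₂=1):
  k=0: a=18, p=18, q=1
  k=1: a=3, p=55, q=3
  k=2: a=1, p=73, q=4

73/4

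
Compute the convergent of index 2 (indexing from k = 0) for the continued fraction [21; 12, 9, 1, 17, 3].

2298/109

Using pₖ = aₖpₖ₋₁ + pₖ₋₂, qₖ = aₖqₖ₋₁ + qₖ₋₂ (with p₋₁=1, p₋₂=0, q₋₁=0, q₋₂=1):
  k=0: a=21, p=21, q=1
  k=1: a=12, p=253, q=12
  k=2: a=9, p=2298, q=109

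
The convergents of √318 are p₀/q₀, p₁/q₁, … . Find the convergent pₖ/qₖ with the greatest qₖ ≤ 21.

√318 = [17; 1, 4, 1, 34, …] (period length 4).
Convergents:
  p_0/q_0 = 17/1
  p_1/q_1 = 18/1
  p_2/q_2 = 89/5
  p_3/q_3 = 107/6
  p_4/q_4 = 3727/209
q_3 = 6 ≤ 21 < 209 = q_4, so the answer is 107/6.

107/6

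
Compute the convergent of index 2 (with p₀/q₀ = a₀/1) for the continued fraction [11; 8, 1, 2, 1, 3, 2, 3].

100/9

Using pₖ = aₖpₖ₋₁ + pₖ₋₂, qₖ = aₖqₖ₋₁ + qₖ₋₂ (with p₋₁=1, p₋₂=0, q₋₁=0, q₋₂=1):
  k=0: a=11, p=11, q=1
  k=1: a=8, p=89, q=8
  k=2: a=1, p=100, q=9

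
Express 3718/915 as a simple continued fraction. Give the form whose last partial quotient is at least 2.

3718 = 4·915 + 58
915 = 15·58 + 45
58 = 1·45 + 13
45 = 3·13 + 6
13 = 2·6 + 1
6 = 6·1 + 0  (stop)
So 3718/915 = [4; 15, 1, 3, 2, 6].

[4; 15, 1, 3, 2, 6]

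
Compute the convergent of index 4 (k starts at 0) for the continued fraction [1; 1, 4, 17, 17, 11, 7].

2644/1467

Using pₖ = aₖpₖ₋₁ + pₖ₋₂, qₖ = aₖqₖ₋₁ + qₖ₋₂ (with p₋₁=1, p₋₂=0, q₋₁=0, q₋₂=1):
  k=0: a=1, p=1, q=1
  k=1: a=1, p=2, q=1
  k=2: a=4, p=9, q=5
  k=3: a=17, p=155, q=86
  k=4: a=17, p=2644, q=1467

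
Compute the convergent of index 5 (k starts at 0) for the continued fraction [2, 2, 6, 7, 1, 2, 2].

Using pₖ = aₖpₖ₋₁ + pₖ₋₂, qₖ = aₖqₖ₋₁ + qₖ₋₂ (with p₋₁=1, p₋₂=0, q₋₁=0, q₋₂=1):
  k=0: a=2, p=2, q=1
  k=1: a=2, p=5, q=2
  k=2: a=6, p=32, q=13
  k=3: a=7, p=229, q=93
  k=4: a=1, p=261, q=106
  k=5: a=2, p=751, q=305

751/305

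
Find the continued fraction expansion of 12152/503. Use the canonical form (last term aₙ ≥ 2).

[24; 6, 3, 2, 11]

12152 = 24·503 + 80
503 = 6·80 + 23
80 = 3·23 + 11
23 = 2·11 + 1
11 = 11·1 + 0  (stop)
So 12152/503 = [24; 6, 3, 2, 11].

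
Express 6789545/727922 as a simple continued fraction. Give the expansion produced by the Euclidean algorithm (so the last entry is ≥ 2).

[9; 3, 18, 13, 3, 19, 17]

6789545 = 9*727922 + 238247
727922 = 3*238247 + 13181
238247 = 18*13181 + 989
13181 = 13*989 + 324
989 = 3*324 + 17
324 = 19*17 + 1
17 = 17*1 + 0  (stop)
So 6789545/727922 = [9; 3, 18, 13, 3, 19, 17].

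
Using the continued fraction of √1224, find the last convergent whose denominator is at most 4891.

√1224 = [34; 1, 68, …] (period length 2).
Convergents:
  p_0/q_0 = 34/1
  p_1/q_1 = 35/1
  p_2/q_2 = 2414/69
  p_3/q_3 = 2449/70
  p_4/q_4 = 168946/4829
  p_5/q_5 = 171395/4899
q_4 = 4829 ≤ 4891 < 4899 = q_5, so the answer is 168946/4829.

168946/4829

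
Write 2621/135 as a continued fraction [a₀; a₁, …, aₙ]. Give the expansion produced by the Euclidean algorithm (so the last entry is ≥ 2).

2621 = 19*135 + 56
135 = 2*56 + 23
56 = 2*23 + 10
23 = 2*10 + 3
10 = 3*3 + 1
3 = 3*1 + 0  (stop)
So 2621/135 = [19; 2, 2, 2, 3, 3].

[19; 2, 2, 2, 3, 3]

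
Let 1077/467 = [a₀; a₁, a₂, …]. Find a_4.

3

1077 = 2·467 + 143   →  a_0 = 2
467 = 3·143 + 38   →  a_1 = 3
143 = 3·38 + 29   →  a_2 = 3
38 = 1·29 + 9   →  a_3 = 1
29 = 3·9 + 2   →  a_4 = 3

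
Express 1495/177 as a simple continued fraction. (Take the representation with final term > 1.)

[8; 2, 4, 6, 3]

1495 = 8·177 + 79
177 = 2·79 + 19
79 = 4·19 + 3
19 = 6·3 + 1
3 = 3·1 + 0  (stop)
So 1495/177 = [8; 2, 4, 6, 3].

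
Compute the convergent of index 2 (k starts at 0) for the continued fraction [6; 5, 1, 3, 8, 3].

37/6

Using pₖ = aₖpₖ₋₁ + pₖ₋₂, qₖ = aₖqₖ₋₁ + qₖ₋₂ (with p₋₁=1, p₋₂=0, q₋₁=0, q₋₂=1):
  k=0: a=6, p=6, q=1
  k=1: a=5, p=31, q=5
  k=2: a=1, p=37, q=6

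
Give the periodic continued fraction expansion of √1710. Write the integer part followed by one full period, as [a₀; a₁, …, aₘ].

[41; 2, 1, 5, 4, 5, 1, 2, 82]

a₀ = ⌊√1710⌋ = 41.
With m₀=0, d₀=1 and mₖ₊₁ = dₖaₖ − mₖ, dₖ₊₁ = (n − mₖ₊₁²)/dₖ, aₖ₊₁ = ⌊(a₀+mₖ₊₁)/dₖ₊₁⌋:
  k=1: m=41, d=29, a=2
  k=2: m=17, d=49, a=1
  k=3: m=32, d=14, a=5
  k=4: m=38, d=19, a=4
  k=5: m=38, d=14, a=5
  k=6: m=32, d=49, a=1
  k=7: m=17, d=29, a=2
  k=8: m=41, d=1, a=82
d=1 and a=2a₀=82 at k=8, so the next step gives (m, d) = (41, 29) again — its k=1 value — and the period has length 8.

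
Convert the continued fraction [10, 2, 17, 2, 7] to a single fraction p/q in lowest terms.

5652/539

Using pₖ = aₖpₖ₋₁ + pₖ₋₂ and qₖ = aₖqₖ₋₁ + qₖ₋₂:
  k=0: a=10, p=10, q=1
  k=1: a=2, p=21, q=2
  k=2: a=17, p=367, q=35
  k=3: a=2, p=755, q=72
  k=4: a=7, p=5652, q=539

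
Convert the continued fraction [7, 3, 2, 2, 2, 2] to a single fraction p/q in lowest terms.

722/99

Fold from the inside: start with 2/1.
  2 + 1/2 = 5/2
  2 + 2/5 = 12/5
  2 + 5/12 = 29/12
  3 + 12/29 = 99/29
  7 + 29/99 = 722/99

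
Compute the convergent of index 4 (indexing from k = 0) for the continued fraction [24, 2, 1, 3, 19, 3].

Using pₖ = aₖpₖ₋₁ + pₖ₋₂, qₖ = aₖqₖ₋₁ + qₖ₋₂ (with p₋₁=1, p₋₂=0, q₋₁=0, q₋₂=1):
  k=0: a=24, p=24, q=1
  k=1: a=2, p=49, q=2
  k=2: a=1, p=73, q=3
  k=3: a=3, p=268, q=11
  k=4: a=19, p=5165, q=212

5165/212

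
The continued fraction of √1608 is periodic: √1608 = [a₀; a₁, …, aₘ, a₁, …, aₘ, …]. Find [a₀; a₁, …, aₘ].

a₀ = ⌊√1608⌋ = 40.

[40; 10, 80]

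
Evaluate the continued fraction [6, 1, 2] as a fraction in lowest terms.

20/3

Using pₖ = aₖpₖ₋₁ + pₖ₋₂ and qₖ = aₖqₖ₋₁ + qₖ₋₂:
  k=0: a=6, p=6, q=1
  k=1: a=1, p=7, q=1
  k=2: a=2, p=20, q=3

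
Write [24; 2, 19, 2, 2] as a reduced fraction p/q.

Using pₖ = aₖpₖ₋₁ + pₖ₋₂ and qₖ = aₖqₖ₋₁ + qₖ₋₂:
  k=0: a=24, p=24, q=1
  k=1: a=2, p=49, q=2
  k=2: a=19, p=955, q=39
  k=3: a=2, p=1959, q=80
  k=4: a=2, p=4873, q=199

4873/199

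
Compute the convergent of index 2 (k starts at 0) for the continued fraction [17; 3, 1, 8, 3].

69/4

Using pₖ = aₖpₖ₋₁ + pₖ₋₂, qₖ = aₖqₖ₋₁ + qₖ₋₂ (with p₋₁=1, p₋₂=0, q₋₁=0, q₋₂=1):
  k=0: a=17, p=17, q=1
  k=1: a=3, p=52, q=3
  k=2: a=1, p=69, q=4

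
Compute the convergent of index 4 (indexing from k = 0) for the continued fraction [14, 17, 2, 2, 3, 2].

4161/296

Using pₖ = aₖpₖ₋₁ + pₖ₋₂, qₖ = aₖqₖ₋₁ + qₖ₋₂ (with p₋₁=1, p₋₂=0, q₋₁=0, q₋₂=1):
  k=0: a=14, p=14, q=1
  k=1: a=17, p=239, q=17
  k=2: a=2, p=492, q=35
  k=3: a=2, p=1223, q=87
  k=4: a=3, p=4161, q=296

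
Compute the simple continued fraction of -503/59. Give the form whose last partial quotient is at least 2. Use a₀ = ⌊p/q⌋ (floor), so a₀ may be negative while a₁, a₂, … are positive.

-503 = -9×59 + 28
59 = 2×28 + 3
28 = 9×3 + 1
3 = 3×1 + 0  (stop)
So -503/59 = [-9; 2, 9, 3].

[-9; 2, 9, 3]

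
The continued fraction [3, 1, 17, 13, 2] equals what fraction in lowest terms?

1925/488

Using pₖ = aₖpₖ₋₁ + pₖ₋₂ and qₖ = aₖqₖ₋₁ + qₖ₋₂:
  k=0: a=3, p=3, q=1
  k=1: a=1, p=4, q=1
  k=2: a=17, p=71, q=18
  k=3: a=13, p=927, q=235
  k=4: a=2, p=1925, q=488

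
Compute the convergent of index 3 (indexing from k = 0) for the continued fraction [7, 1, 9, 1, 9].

Using pₖ = aₖpₖ₋₁ + pₖ₋₂, qₖ = aₖqₖ₋₁ + qₖ₋₂ (with p₋₁=1, p₋₂=0, q₋₁=0, q₋₂=1):
  k=0: a=7, p=7, q=1
  k=1: a=1, p=8, q=1
  k=2: a=9, p=79, q=10
  k=3: a=1, p=87, q=11

87/11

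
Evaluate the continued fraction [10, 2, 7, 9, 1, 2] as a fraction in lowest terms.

Using pₖ = aₖpₖ₋₁ + pₖ₋₂ and qₖ = aₖqₖ₋₁ + qₖ₋₂:
  k=0: a=10, p=10, q=1
  k=1: a=2, p=21, q=2
  k=2: a=7, p=157, q=15
  k=3: a=9, p=1434, q=137
  k=4: a=1, p=1591, q=152
  k=5: a=2, p=4616, q=441

4616/441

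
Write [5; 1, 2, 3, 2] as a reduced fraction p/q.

Fold from the inside: start with 2/1.
  3 + 1/2 = 7/2
  2 + 2/7 = 16/7
  1 + 7/16 = 23/16
  5 + 16/23 = 131/23

131/23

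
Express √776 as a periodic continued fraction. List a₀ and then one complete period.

[27; 1, 5, 1, 54]

a₀ = ⌊√776⌋ = 27.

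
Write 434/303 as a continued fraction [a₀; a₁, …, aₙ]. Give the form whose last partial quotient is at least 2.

434 = 1*303 + 131
303 = 2*131 + 41
131 = 3*41 + 8
41 = 5*8 + 1
8 = 8*1 + 0  (stop)
So 434/303 = [1; 2, 3, 5, 8].

[1; 2, 3, 5, 8]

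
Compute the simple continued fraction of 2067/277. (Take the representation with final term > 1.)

[7; 2, 6, 10, 2]

2067 = 7*277 + 128
277 = 2*128 + 21
128 = 6*21 + 2
21 = 10*2 + 1
2 = 2*1 + 0  (stop)
So 2067/277 = [7; 2, 6, 10, 2].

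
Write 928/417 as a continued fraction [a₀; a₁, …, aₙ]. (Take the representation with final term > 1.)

[2; 4, 2, 3, 2, 2, 2]

928 = 2×417 + 94
417 = 4×94 + 41
94 = 2×41 + 12
41 = 3×12 + 5
12 = 2×5 + 2
5 = 2×2 + 1
2 = 2×1 + 0  (stop)
So 928/417 = [2; 4, 2, 3, 2, 2, 2].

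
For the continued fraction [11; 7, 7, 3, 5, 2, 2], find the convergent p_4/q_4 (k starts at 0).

9302/835

Using pₖ = aₖpₖ₋₁ + pₖ₋₂, qₖ = aₖqₖ₋₁ + qₖ₋₂ (with p₋₁=1, p₋₂=0, q₋₁=0, q₋₂=1):
  k=0: a=11, p=11, q=1
  k=1: a=7, p=78, q=7
  k=2: a=7, p=557, q=50
  k=3: a=3, p=1749, q=157
  k=4: a=5, p=9302, q=835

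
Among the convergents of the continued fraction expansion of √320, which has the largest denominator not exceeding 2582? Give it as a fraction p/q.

46063/2575

√320 = [17; 1, 7, 1, 34, …] (period length 4).
Convergents:
  p_0/q_0 = 17/1
  p_1/q_1 = 18/1
  p_2/q_2 = 143/8
  p_3/q_3 = 161/9
  p_4/q_4 = 5617/314
  p_5/q_5 = 5778/323
  p_6/q_6 = 46063/2575
  p_7/q_7 = 51841/2898
q_6 = 2575 ≤ 2582 < 2898 = q_7, so the answer is 46063/2575.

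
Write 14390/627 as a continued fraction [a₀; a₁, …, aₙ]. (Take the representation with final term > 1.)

[22; 1, 19, 4, 2, 3]

14390 = 22·627 + 596
627 = 1·596 + 31
596 = 19·31 + 7
31 = 4·7 + 3
7 = 2·3 + 1
3 = 3·1 + 0  (stop)
So 14390/627 = [22; 1, 19, 4, 2, 3].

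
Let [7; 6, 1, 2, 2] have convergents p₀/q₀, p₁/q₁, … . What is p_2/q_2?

Using pₖ = aₖpₖ₋₁ + pₖ₋₂, qₖ = aₖqₖ₋₁ + qₖ₋₂ (with p₋₁=1, p₋₂=0, q₋₁=0, q₋₂=1):
  k=0: a=7, p=7, q=1
  k=1: a=6, p=43, q=6
  k=2: a=1, p=50, q=7

50/7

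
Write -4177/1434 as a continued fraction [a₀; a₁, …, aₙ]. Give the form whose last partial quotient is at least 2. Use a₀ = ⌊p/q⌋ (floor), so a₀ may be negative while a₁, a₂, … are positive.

-4177 = -3*1434 + 125
1434 = 11*125 + 59
125 = 2*59 + 7
59 = 8*7 + 3
7 = 2*3 + 1
3 = 3*1 + 0  (stop)
So -4177/1434 = [-3; 11, 2, 8, 2, 3].

[-3; 11, 2, 8, 2, 3]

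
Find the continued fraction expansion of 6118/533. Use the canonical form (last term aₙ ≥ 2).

[11; 2, 11, 11, 2]

6118 = 11·533 + 255
533 = 2·255 + 23
255 = 11·23 + 2
23 = 11·2 + 1
2 = 2·1 + 0  (stop)
So 6118/533 = [11; 2, 11, 11, 2].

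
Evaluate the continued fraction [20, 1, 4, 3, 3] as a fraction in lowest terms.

Using pₖ = aₖpₖ₋₁ + pₖ₋₂ and qₖ = aₖqₖ₋₁ + qₖ₋₂:
  k=0: a=20, p=20, q=1
  k=1: a=1, p=21, q=1
  k=2: a=4, p=104, q=5
  k=3: a=3, p=333, q=16
  k=4: a=3, p=1103, q=53

1103/53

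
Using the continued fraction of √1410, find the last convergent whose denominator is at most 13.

413/11

√1410 = [37; 1, 1, 4, 1, 1, 74, …] (period length 6).
Convergents:
  p_0/q_0 = 37/1
  p_1/q_1 = 38/1
  p_2/q_2 = 75/2
  p_3/q_3 = 338/9
  p_4/q_4 = 413/11
  p_5/q_5 = 751/20
q_4 = 11 ≤ 13 < 20 = q_5, so the answer is 413/11.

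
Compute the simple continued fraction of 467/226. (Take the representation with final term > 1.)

[2; 15, 15]

467 = 2×226 + 15
226 = 15×15 + 1
15 = 15×1 + 0  (stop)
So 467/226 = [2; 15, 15].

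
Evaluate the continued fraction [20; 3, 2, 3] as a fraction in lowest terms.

Fold from the inside: start with 3/1.
  2 + 1/3 = 7/3
  3 + 3/7 = 24/7
  20 + 7/24 = 487/24

487/24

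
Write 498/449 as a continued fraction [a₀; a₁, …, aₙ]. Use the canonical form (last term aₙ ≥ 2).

498 = 1*449 + 49
449 = 9*49 + 8
49 = 6*8 + 1
8 = 8*1 + 0  (stop)
So 498/449 = [1; 9, 6, 8].

[1; 9, 6, 8]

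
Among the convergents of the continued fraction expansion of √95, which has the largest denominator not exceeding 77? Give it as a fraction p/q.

√95 = [9; 1, 2, 1, 18, …] (period length 4).
Convergents:
  p_0/q_0 = 9/1
  p_1/q_1 = 10/1
  p_2/q_2 = 29/3
  p_3/q_3 = 39/4
  p_4/q_4 = 731/75
  p_5/q_5 = 770/79
q_4 = 75 ≤ 77 < 79 = q_5, so the answer is 731/75.

731/75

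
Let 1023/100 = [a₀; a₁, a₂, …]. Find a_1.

1023 = 10·100 + 23   →  a_0 = 10
100 = 4·23 + 8   →  a_1 = 4

4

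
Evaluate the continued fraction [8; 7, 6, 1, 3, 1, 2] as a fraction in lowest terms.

Using pₖ = aₖpₖ₋₁ + pₖ₋₂ and qₖ = aₖqₖ₋₁ + qₖ₋₂:
  k=0: a=8, p=8, q=1
  k=1: a=7, p=57, q=7
  k=2: a=6, p=350, q=43
  k=3: a=1, p=407, q=50
  k=4: a=3, p=1571, q=193
  k=5: a=1, p=1978, q=243
  k=6: a=2, p=5527, q=679

5527/679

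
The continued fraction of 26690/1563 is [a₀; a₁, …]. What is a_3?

2

26690 = 17·1563 + 119   →  a_0 = 17
1563 = 13·119 + 16   →  a_1 = 13
119 = 7·16 + 7   →  a_2 = 7
16 = 2·7 + 2   →  a_3 = 2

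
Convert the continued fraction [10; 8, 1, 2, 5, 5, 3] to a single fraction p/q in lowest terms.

Using pₖ = aₖpₖ₋₁ + pₖ₋₂ and qₖ = aₖqₖ₋₁ + qₖ₋₂:
  k=0: a=10, p=10, q=1
  k=1: a=8, p=81, q=8
  k=2: a=1, p=91, q=9
  k=3: a=2, p=263, q=26
  k=4: a=5, p=1406, q=139
  k=5: a=5, p=7293, q=721
  k=6: a=3, p=23285, q=2302

23285/2302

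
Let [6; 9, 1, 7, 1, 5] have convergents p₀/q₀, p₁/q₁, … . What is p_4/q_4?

Using pₖ = aₖpₖ₋₁ + pₖ₋₂, qₖ = aₖqₖ₋₁ + qₖ₋₂ (with p₋₁=1, p₋₂=0, q₋₁=0, q₋₂=1):
  k=0: a=6, p=6, q=1
  k=1: a=9, p=55, q=9
  k=2: a=1, p=61, q=10
  k=3: a=7, p=482, q=79
  k=4: a=1, p=543, q=89

543/89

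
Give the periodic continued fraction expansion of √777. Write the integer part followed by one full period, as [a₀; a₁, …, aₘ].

a₀ = ⌊√777⌋ = 27.

[27; 1, 6, 1, 54]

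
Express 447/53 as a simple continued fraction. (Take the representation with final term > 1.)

[8; 2, 3, 3, 2]

447 = 8·53 + 23
53 = 2·23 + 7
23 = 3·7 + 2
7 = 3·2 + 1
2 = 2·1 + 0  (stop)
So 447/53 = [8; 2, 3, 3, 2].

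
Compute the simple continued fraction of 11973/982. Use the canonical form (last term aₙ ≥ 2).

[12; 5, 5, 9, 4]

11973 = 12*982 + 189
982 = 5*189 + 37
189 = 5*37 + 4
37 = 9*4 + 1
4 = 4*1 + 0  (stop)
So 11973/982 = [12; 5, 5, 9, 4].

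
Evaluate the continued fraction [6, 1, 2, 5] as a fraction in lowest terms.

107/16

Fold from the inside: start with 5/1.
  2 + 1/5 = 11/5
  1 + 5/11 = 16/11
  6 + 11/16 = 107/16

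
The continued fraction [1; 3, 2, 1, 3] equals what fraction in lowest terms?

48/37

Using pₖ = aₖpₖ₋₁ + pₖ₋₂ and qₖ = aₖqₖ₋₁ + qₖ₋₂:
  k=0: a=1, p=1, q=1
  k=1: a=3, p=4, q=3
  k=2: a=2, p=9, q=7
  k=3: a=1, p=13, q=10
  k=4: a=3, p=48, q=37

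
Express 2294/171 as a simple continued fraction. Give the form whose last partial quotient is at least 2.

[13; 2, 2, 2, 4, 3]

2294 = 13×171 + 71
171 = 2×71 + 29
71 = 2×29 + 13
29 = 2×13 + 3
13 = 4×3 + 1
3 = 3×1 + 0  (stop)
So 2294/171 = [13; 2, 2, 2, 4, 3].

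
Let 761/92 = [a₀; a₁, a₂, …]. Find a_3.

2

761 = 8·92 + 25   →  a_0 = 8
92 = 3·25 + 17   →  a_1 = 3
25 = 1·17 + 8   →  a_2 = 1
17 = 2·8 + 1   →  a_3 = 2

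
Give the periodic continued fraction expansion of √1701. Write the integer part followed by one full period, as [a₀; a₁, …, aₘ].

[41; 4, 8, 1, 10, 1, 8, 4, 82]

a₀ = ⌊√1701⌋ = 41.
With m₀=0, d₀=1 and mₖ₊₁ = dₖaₖ − mₖ, dₖ₊₁ = (n − mₖ₊₁²)/dₖ, aₖ₊₁ = ⌊(a₀+mₖ₊₁)/dₖ₊₁⌋:
  k=1: m=41, d=20, a=4
  k=2: m=39, d=9, a=8
  k=3: m=33, d=68, a=1
  k=4: m=35, d=7, a=10
  k=5: m=35, d=68, a=1
  k=6: m=33, d=9, a=8
  k=7: m=39, d=20, a=4
  k=8: m=41, d=1, a=82
d=1 and a=2a₀=82 at k=8, so the next step gives (m, d) = (41, 20) again — its k=1 value — and the period has length 8.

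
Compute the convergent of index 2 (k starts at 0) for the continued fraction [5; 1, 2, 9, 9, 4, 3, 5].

Using pₖ = aₖpₖ₋₁ + pₖ₋₂, qₖ = aₖqₖ₋₁ + qₖ₋₂ (with p₋₁=1, p₋₂=0, q₋₁=0, q₋₂=1):
  k=0: a=5, p=5, q=1
  k=1: a=1, p=6, q=1
  k=2: a=2, p=17, q=3

17/3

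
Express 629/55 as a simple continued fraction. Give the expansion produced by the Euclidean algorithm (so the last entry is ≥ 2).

629 = 11×55 + 24
55 = 2×24 + 7
24 = 3×7 + 3
7 = 2×3 + 1
3 = 3×1 + 0  (stop)
So 629/55 = [11; 2, 3, 2, 3].

[11; 2, 3, 2, 3]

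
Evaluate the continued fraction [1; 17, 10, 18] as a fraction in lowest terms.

3276/3095

Fold from the inside: start with 18/1.
  10 + 1/18 = 181/18
  17 + 18/181 = 3095/181
  1 + 181/3095 = 3276/3095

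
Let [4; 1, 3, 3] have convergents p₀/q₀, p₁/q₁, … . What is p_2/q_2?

19/4

Using pₖ = aₖpₖ₋₁ + pₖ₋₂, qₖ = aₖqₖ₋₁ + qₖ₋₂ (with p₋₁=1, p₋₂=0, q₋₁=0, q₋₂=1):
  k=0: a=4, p=4, q=1
  k=1: a=1, p=5, q=1
  k=2: a=3, p=19, q=4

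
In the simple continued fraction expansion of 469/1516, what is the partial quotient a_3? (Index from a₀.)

3

469 = 0·1516 + 469   →  a_0 = 0
1516 = 3·469 + 109   →  a_1 = 3
469 = 4·109 + 33   →  a_2 = 4
109 = 3·33 + 10   →  a_3 = 3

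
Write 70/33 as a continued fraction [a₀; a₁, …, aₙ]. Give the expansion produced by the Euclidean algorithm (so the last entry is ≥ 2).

70 = 2×33 + 4
33 = 8×4 + 1
4 = 4×1 + 0  (stop)
So 70/33 = [2; 8, 4].

[2; 8, 4]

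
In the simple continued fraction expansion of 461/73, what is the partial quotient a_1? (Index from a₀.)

3

461 = 6·73 + 23   →  a_0 = 6
73 = 3·23 + 4   →  a_1 = 3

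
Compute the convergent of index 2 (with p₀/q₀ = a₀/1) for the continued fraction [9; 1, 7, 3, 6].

Using pₖ = aₖpₖ₋₁ + pₖ₋₂, qₖ = aₖqₖ₋₁ + qₖ₋₂ (with p₋₁=1, p₋₂=0, q₋₁=0, q₋₂=1):
  k=0: a=9, p=9, q=1
  k=1: a=1, p=10, q=1
  k=2: a=7, p=79, q=8

79/8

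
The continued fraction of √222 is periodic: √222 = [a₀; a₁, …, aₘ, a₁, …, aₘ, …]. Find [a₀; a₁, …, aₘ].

[14; 1, 8, 1, 28]

a₀ = ⌊√222⌋ = 14.
With m₀=0, d₀=1 and mₖ₊₁ = dₖaₖ − mₖ, dₖ₊₁ = (n − mₖ₊₁²)/dₖ, aₖ₊₁ = ⌊(a₀+mₖ₊₁)/dₖ₊₁⌋:
  k=1: m=14, d=26, a=1
  k=2: m=12, d=3, a=8
  k=3: m=12, d=26, a=1
  k=4: m=14, d=1, a=28
d=1 and a=2a₀=28 at k=4, so the next step gives (m, d) = (14, 26) again — its k=1 value — and the period has length 4.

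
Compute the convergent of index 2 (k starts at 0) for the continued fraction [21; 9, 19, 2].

3631/172

Using pₖ = aₖpₖ₋₁ + pₖ₋₂, qₖ = aₖqₖ₋₁ + qₖ₋₂ (with p₋₁=1, p₋₂=0, q₋₁=0, q₋₂=1):
  k=0: a=21, p=21, q=1
  k=1: a=9, p=190, q=9
  k=2: a=19, p=3631, q=172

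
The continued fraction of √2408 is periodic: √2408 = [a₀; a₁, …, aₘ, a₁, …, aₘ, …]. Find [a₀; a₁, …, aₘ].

[49; 14, 98]

a₀ = ⌊√2408⌋ = 49.
With m₀=0, d₀=1 and mₖ₊₁ = dₖaₖ − mₖ, dₖ₊₁ = (n − mₖ₊₁²)/dₖ, aₖ₊₁ = ⌊(a₀+mₖ₊₁)/dₖ₊₁⌋:
  k=1: m=49, d=7, a=14
  k=2: m=49, d=1, a=98
d=1 and a=2a₀=98 at k=2, so the next step gives (m, d) = (49, 7) again — its k=1 value — and the period has length 2.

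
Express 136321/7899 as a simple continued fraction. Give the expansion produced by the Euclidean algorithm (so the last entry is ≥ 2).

[17; 3, 1, 7, 18, 14]

136321 = 17*7899 + 2038
7899 = 3*2038 + 1785
2038 = 1*1785 + 253
1785 = 7*253 + 14
253 = 18*14 + 1
14 = 14*1 + 0  (stop)
So 136321/7899 = [17; 3, 1, 7, 18, 14].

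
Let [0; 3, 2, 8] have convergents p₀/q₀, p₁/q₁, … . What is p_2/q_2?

2/7

Using pₖ = aₖpₖ₋₁ + pₖ₋₂, qₖ = aₖqₖ₋₁ + qₖ₋₂ (with p₋₁=1, p₋₂=0, q₋₁=0, q₋₂=1):
  k=0: a=0, p=0, q=1
  k=1: a=3, p=1, q=3
  k=2: a=2, p=2, q=7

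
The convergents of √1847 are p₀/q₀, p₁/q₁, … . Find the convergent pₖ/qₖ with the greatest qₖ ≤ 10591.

158885/3697

√1847 = [42; 1, 41, 1, 84, …] (period length 4).
Convergents:
  p_0/q_0 = 42/1
  p_1/q_1 = 43/1
  p_2/q_2 = 1805/42
  p_3/q_3 = 1848/43
  p_4/q_4 = 157037/3654
  p_5/q_5 = 158885/3697
  p_6/q_6 = 6671322/155231
q_5 = 3697 ≤ 10591 < 155231 = q_6, so the answer is 158885/3697.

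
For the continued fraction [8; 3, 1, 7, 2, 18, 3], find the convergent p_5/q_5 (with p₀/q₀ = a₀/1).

Using pₖ = aₖpₖ₋₁ + pₖ₋₂, qₖ = aₖqₖ₋₁ + qₖ₋₂ (with p₋₁=1, p₋₂=0, q₋₁=0, q₋₂=1):
  k=0: a=8, p=8, q=1
  k=1: a=3, p=25, q=3
  k=2: a=1, p=33, q=4
  k=3: a=7, p=256, q=31
  k=4: a=2, p=545, q=66
  k=5: a=18, p=10066, q=1219

10066/1219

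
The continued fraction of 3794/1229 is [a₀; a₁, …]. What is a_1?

3794 = 3·1229 + 107   →  a_0 = 3
1229 = 11·107 + 52   →  a_1 = 11

11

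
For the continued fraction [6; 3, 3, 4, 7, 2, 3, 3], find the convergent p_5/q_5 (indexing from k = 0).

Using pₖ = aₖpₖ₋₁ + pₖ₋₂, qₖ = aₖqₖ₋₁ + qₖ₋₂ (with p₋₁=1, p₋₂=0, q₋₁=0, q₋₂=1):
  k=0: a=6, p=6, q=1
  k=1: a=3, p=19, q=3
  k=2: a=3, p=63, q=10
  k=3: a=4, p=271, q=43
  k=4: a=7, p=1960, q=311
  k=5: a=2, p=4191, q=665

4191/665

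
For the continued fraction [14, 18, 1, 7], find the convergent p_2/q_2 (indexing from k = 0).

267/19

Using pₖ = aₖpₖ₋₁ + pₖ₋₂, qₖ = aₖqₖ₋₁ + qₖ₋₂ (with p₋₁=1, p₋₂=0, q₋₁=0, q₋₂=1):
  k=0: a=14, p=14, q=1
  k=1: a=18, p=253, q=18
  k=2: a=1, p=267, q=19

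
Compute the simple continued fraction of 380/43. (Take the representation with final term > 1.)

[8; 1, 5, 7]

380 = 8·43 + 36
43 = 1·36 + 7
36 = 5·7 + 1
7 = 7·1 + 0  (stop)
So 380/43 = [8; 1, 5, 7].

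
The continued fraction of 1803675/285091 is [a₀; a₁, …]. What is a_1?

3

1803675 = 6·285091 + 93129   →  a_0 = 6
285091 = 3·93129 + 5704   →  a_1 = 3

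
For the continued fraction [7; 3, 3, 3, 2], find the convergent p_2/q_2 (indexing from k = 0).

73/10

Using pₖ = aₖpₖ₋₁ + pₖ₋₂, qₖ = aₖqₖ₋₁ + qₖ₋₂ (with p₋₁=1, p₋₂=0, q₋₁=0, q₋₂=1):
  k=0: a=7, p=7, q=1
  k=1: a=3, p=22, q=3
  k=2: a=3, p=73, q=10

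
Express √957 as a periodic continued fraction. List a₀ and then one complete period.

[30; 1, 14, 2, 14, 1, 60]

a₀ = ⌊√957⌋ = 30.
With m₀=0, d₀=1 and mₖ₊₁ = dₖaₖ − mₖ, dₖ₊₁ = (n − mₖ₊₁²)/dₖ, aₖ₊₁ = ⌊(a₀+mₖ₊₁)/dₖ₊₁⌋:
  k=1: m=30, d=57, a=1
  k=2: m=27, d=4, a=14
  k=3: m=29, d=29, a=2
  k=4: m=29, d=4, a=14
  k=5: m=27, d=57, a=1
  k=6: m=30, d=1, a=60
d=1 and a=2a₀=60 at k=6, so the next step gives (m, d) = (30, 57) again — its k=1 value — and the period has length 6.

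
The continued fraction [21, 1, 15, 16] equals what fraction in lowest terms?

Using pₖ = aₖpₖ₋₁ + pₖ₋₂ and qₖ = aₖqₖ₋₁ + qₖ₋₂:
  k=0: a=21, p=21, q=1
  k=1: a=1, p=22, q=1
  k=2: a=15, p=351, q=16
  k=3: a=16, p=5638, q=257

5638/257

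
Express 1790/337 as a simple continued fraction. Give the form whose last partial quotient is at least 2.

[5; 3, 4, 1, 3, 2, 2]

1790 = 5×337 + 105
337 = 3×105 + 22
105 = 4×22 + 17
22 = 1×17 + 5
17 = 3×5 + 2
5 = 2×2 + 1
2 = 2×1 + 0  (stop)
So 1790/337 = [5; 3, 4, 1, 3, 2, 2].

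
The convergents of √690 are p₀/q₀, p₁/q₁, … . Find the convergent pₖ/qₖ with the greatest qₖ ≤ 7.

√690 = [26; 3, 1, 2, 1, 3, 52, …] (period length 6).
Convergents:
  p_0/q_0 = 26/1
  p_1/q_1 = 79/3
  p_2/q_2 = 105/4
  p_3/q_3 = 289/11
q_2 = 4 ≤ 7 < 11 = q_3, so the answer is 105/4.

105/4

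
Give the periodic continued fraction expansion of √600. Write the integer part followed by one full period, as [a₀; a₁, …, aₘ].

[24; 2, 48]

a₀ = ⌊√600⌋ = 24.
With m₀=0, d₀=1 and mₖ₊₁ = dₖaₖ − mₖ, dₖ₊₁ = (n − mₖ₊₁²)/dₖ, aₖ₊₁ = ⌊(a₀+mₖ₊₁)/dₖ₊₁⌋:
  k=1: m=24, d=24, a=2
  k=2: m=24, d=1, a=48
d=1 and a=2a₀=48 at k=2, so the next step gives (m, d) = (24, 24) again — its k=1 value — and the period has length 2.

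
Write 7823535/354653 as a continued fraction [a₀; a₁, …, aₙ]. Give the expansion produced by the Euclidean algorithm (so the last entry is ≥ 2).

[22; 16, 1, 3, 18, 16, 18]

7823535 = 22*354653 + 21169
354653 = 16*21169 + 15949
21169 = 1*15949 + 5220
15949 = 3*5220 + 289
5220 = 18*289 + 18
289 = 16*18 + 1
18 = 18*1 + 0  (stop)
So 7823535/354653 = [22; 16, 1, 3, 18, 16, 18].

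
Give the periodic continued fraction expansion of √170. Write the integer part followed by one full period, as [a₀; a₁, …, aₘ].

[13; 26]

a₀ = ⌊√170⌋ = 13.
With m₀=0, d₀=1 and mₖ₊₁ = dₖaₖ − mₖ, dₖ₊₁ = (n − mₖ₊₁²)/dₖ, aₖ₊₁ = ⌊(a₀+mₖ₊₁)/dₖ₊₁⌋:
  k=1: m=13, d=1, a=26
d=1 and a=2a₀=26 at k=1, so the next step gives (m, d) = (13, 1) again — its k=1 value — and the period has length 1.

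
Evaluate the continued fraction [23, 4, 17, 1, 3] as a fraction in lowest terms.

Using pₖ = aₖpₖ₋₁ + pₖ₋₂ and qₖ = aₖqₖ₋₁ + qₖ₋₂:
  k=0: a=23, p=23, q=1
  k=1: a=4, p=93, q=4
  k=2: a=17, p=1604, q=69
  k=3: a=1, p=1697, q=73
  k=4: a=3, p=6695, q=288

6695/288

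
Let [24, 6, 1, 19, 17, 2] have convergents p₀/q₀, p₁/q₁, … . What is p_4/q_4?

Using pₖ = aₖpₖ₋₁ + pₖ₋₂, qₖ = aₖqₖ₋₁ + qₖ₋₂ (with p₋₁=1, p₋₂=0, q₋₁=0, q₋₂=1):
  k=0: a=24, p=24, q=1
  k=1: a=6, p=145, q=6
  k=2: a=1, p=169, q=7
  k=3: a=19, p=3356, q=139
  k=4: a=17, p=57221, q=2370

57221/2370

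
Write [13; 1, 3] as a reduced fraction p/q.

55/4

Fold from the inside: start with 3/1.
  1 + 1/3 = 4/3
  13 + 3/4 = 55/4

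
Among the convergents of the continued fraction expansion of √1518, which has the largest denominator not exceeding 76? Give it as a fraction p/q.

√1518 = [38; 1, 24, 1, 76, …] (period length 4).
Convergents:
  p_0/q_0 = 38/1
  p_1/q_1 = 39/1
  p_2/q_2 = 974/25
  p_3/q_3 = 1013/26
  p_4/q_4 = 77962/2001
q_3 = 26 ≤ 76 < 2001 = q_4, so the answer is 1013/26.

1013/26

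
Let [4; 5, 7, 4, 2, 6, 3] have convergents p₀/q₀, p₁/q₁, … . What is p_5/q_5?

Using pₖ = aₖpₖ₋₁ + pₖ₋₂, qₖ = aₖqₖ₋₁ + qₖ₋₂ (with p₋₁=1, p₋₂=0, q₋₁=0, q₋₂=1):
  k=0: a=4, p=4, q=1
  k=1: a=5, p=21, q=5
  k=2: a=7, p=151, q=36
  k=3: a=4, p=625, q=149
  k=4: a=2, p=1401, q=334
  k=5: a=6, p=9031, q=2153

9031/2153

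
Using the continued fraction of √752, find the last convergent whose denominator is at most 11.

√752 = [27; 2, 2, 1, 2, 1, 2, 2, 54, …] (period length 8).
Convergents:
  p_0/q_0 = 27/1
  p_1/q_1 = 55/2
  p_2/q_2 = 137/5
  p_3/q_3 = 192/7
  p_4/q_4 = 521/19
q_3 = 7 ≤ 11 < 19 = q_4, so the answer is 192/7.

192/7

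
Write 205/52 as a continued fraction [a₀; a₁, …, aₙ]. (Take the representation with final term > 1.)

[3; 1, 16, 3]

205 = 3·52 + 49
52 = 1·49 + 3
49 = 16·3 + 1
3 = 3·1 + 0  (stop)
So 205/52 = [3; 1, 16, 3].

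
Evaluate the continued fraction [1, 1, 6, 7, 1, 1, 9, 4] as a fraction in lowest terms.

7787/4187

Using pₖ = aₖpₖ₋₁ + pₖ₋₂ and qₖ = aₖqₖ₋₁ + qₖ₋₂:
  k=0: a=1, p=1, q=1
  k=1: a=1, p=2, q=1
  k=2: a=6, p=13, q=7
  k=3: a=7, p=93, q=50
  k=4: a=1, p=106, q=57
  k=5: a=1, p=199, q=107
  k=6: a=9, p=1897, q=1020
  k=7: a=4, p=7787, q=4187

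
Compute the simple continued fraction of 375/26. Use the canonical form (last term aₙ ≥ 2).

375 = 14×26 + 11
26 = 2×11 + 4
11 = 2×4 + 3
4 = 1×3 + 1
3 = 3×1 + 0  (stop)
So 375/26 = [14; 2, 2, 1, 3].

[14; 2, 2, 1, 3]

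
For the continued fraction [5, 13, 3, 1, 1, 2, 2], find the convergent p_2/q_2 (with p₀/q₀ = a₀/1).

Using pₖ = aₖpₖ₋₁ + pₖ₋₂, qₖ = aₖqₖ₋₁ + qₖ₋₂ (with p₋₁=1, p₋₂=0, q₋₁=0, q₋₂=1):
  k=0: a=5, p=5, q=1
  k=1: a=13, p=66, q=13
  k=2: a=3, p=203, q=40

203/40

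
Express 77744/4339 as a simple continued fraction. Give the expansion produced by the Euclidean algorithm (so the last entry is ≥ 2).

[17; 1, 11, 8, 3, 14]

77744 = 17*4339 + 3981
4339 = 1*3981 + 358
3981 = 11*358 + 43
358 = 8*43 + 14
43 = 3*14 + 1
14 = 14*1 + 0  (stop)
So 77744/4339 = [17; 1, 11, 8, 3, 14].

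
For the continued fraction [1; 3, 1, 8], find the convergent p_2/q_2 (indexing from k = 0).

5/4

Using pₖ = aₖpₖ₋₁ + pₖ₋₂, qₖ = aₖqₖ₋₁ + qₖ₋₂ (with p₋₁=1, p₋₂=0, q₋₁=0, q₋₂=1):
  k=0: a=1, p=1, q=1
  k=1: a=3, p=4, q=3
  k=2: a=1, p=5, q=4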